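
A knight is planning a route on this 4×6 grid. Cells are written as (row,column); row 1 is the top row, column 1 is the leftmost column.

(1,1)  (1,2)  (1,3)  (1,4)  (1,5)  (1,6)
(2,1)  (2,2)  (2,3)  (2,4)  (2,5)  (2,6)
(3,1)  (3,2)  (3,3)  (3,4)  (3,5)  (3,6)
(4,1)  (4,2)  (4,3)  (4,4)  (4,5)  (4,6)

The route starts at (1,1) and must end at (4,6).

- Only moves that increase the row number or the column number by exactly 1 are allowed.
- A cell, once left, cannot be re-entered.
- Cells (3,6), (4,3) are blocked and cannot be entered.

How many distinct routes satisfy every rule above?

25

A right/down-only route from (1,1) to (4,6) makes exactly 3 down-moves and 5 right-moves in some order.
With no other constraints that would be C(8,3) = 56 routes.
Subtract routes through each blocked cell (inclusion–exclusion for overlaps): − through (3,6): 21 − through (4,3): 10 → 25.
That gives 25 routes.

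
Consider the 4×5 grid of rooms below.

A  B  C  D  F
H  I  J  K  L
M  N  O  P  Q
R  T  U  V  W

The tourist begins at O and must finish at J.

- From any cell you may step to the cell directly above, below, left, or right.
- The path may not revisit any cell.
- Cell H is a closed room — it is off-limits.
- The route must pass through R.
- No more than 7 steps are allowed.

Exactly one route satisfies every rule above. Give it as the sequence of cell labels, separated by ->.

O -> U -> T -> R -> M -> N -> I -> J

The 7-move cap with required stops at R leaves no slack for detours.
Route from O: down to U, 2× left (reaching R), up to M, right to N, up to I, right to J — 7 moves in all.
Check: all required cells visited; 7 ≤ 7 moves.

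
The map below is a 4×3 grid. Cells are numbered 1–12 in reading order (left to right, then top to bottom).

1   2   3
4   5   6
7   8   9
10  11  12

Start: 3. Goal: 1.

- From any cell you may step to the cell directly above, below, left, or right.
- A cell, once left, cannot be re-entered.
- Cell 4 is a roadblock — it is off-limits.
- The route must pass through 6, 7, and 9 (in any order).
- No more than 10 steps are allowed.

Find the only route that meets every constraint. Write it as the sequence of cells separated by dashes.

3 - 6 - 9 - 12 - 11 - 10 - 7 - 8 - 5 - 2 - 1

The 10-move cap with required stops at 6, 7, 9 leaves no slack for detours.
Route from 3: down 3 to 12, left 2 to 10, up 1 to 7, right 1 to 8, up 2 to 2, left 1 to 1 — 10 moves in all.
Check: all required cells visited; 10 ≤ 10 moves.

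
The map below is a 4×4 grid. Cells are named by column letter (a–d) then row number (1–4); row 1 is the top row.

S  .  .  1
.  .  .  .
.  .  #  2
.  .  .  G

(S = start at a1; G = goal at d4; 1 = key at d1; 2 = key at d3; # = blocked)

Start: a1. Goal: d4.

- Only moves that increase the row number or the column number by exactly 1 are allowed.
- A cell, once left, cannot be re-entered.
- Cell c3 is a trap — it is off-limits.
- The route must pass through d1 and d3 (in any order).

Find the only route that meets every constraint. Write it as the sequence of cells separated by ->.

Moves only go right or down, so the column and row indices never decrease.
Route from a1: 3× right (reaching d1), 3× down (reaching d4) — 6 moves in all.
Check: all required cells visited.

a1 -> b1 -> c1 -> d1 -> d2 -> d3 -> d4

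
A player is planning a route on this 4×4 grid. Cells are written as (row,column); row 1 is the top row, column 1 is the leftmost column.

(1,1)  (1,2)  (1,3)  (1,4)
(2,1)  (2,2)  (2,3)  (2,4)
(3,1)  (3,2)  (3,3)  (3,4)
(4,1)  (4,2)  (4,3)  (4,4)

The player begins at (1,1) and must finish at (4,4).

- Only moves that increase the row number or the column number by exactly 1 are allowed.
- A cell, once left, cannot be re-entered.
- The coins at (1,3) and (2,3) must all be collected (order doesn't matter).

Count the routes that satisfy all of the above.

3

A right/down-only route from (1,1) to (4,4) makes exactly 3 down-moves and 3 right-moves in some order.
With no other constraints that would be C(6,3) = 20 routes.
A monotone route can only reach the required cells in the order (1,3), (2,3), so split there and multiply the segment counts: (1,1)→(1,3): 1; (1,3)→(2,3): 1; (2,3)→(4,4): 3; product = 3.
That gives 3 routes.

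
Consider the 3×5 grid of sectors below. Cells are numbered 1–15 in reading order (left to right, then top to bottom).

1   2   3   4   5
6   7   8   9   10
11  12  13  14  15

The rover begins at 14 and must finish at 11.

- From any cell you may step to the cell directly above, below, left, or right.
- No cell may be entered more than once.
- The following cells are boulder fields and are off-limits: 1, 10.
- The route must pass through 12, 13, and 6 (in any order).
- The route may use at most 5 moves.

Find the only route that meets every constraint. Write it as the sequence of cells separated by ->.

14 -> 13 -> 12 -> 7 -> 6 -> 11

The budget equals the shortest possible length, so every move has to be on a shortest route through the required cells.
Route from 14: left 2 to 12, up 1 to 7, left 1 to 6, down 1 to 11 — 5 moves in all.
Check: all required cells visited; 5 ≤ 5 moves.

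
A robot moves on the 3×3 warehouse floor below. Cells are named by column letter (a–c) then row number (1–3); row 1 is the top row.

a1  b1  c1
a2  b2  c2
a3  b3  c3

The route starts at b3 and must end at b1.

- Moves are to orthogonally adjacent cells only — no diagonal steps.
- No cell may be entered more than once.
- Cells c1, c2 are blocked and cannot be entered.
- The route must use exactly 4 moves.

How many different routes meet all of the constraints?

Need simple routes of exactly 4 moves from b3 to b1 (Manhattan distance 2, so 1 moves are spent on a detour and 1 undoing it).
Enumerating: b3 b2 a2 a1 b1 | b3 a3 a2 a1 b1 | b3 a3 a2 b2 b1.
That gives 3 routes.

3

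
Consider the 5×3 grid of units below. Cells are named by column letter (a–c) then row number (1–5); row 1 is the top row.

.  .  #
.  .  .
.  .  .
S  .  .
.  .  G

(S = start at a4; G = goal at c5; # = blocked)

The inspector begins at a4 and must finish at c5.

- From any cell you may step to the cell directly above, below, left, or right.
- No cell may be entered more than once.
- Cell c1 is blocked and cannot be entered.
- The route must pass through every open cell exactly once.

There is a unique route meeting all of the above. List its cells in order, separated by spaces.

a4 a5 b5 b4 b3 a3 a2 a1 b1 b2 c2 c3 c4 c5

Need to visit all 14 open cells exactly once, starting at a4 and ending at c5.
Cell a5 has only two open neighbours (a4 and b5), so the path must pass straight through it: one of those is the cell it's entered from and the other is where it exits.
Route from a4: down to a5, right to b5, 2× up (reaching b3), left to a3, 2× up (reaching a1), right to b1, down to b2, right to c2, 3× down (reaching c5) — 13 moves in all.
Check: all 14 open cells covered.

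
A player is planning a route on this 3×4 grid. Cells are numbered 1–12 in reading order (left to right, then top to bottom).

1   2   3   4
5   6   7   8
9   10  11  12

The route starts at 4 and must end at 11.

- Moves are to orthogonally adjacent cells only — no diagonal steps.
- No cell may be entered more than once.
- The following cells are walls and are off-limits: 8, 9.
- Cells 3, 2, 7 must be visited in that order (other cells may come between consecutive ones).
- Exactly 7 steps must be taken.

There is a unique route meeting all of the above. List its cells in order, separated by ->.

4 -> 3 -> 2 -> 1 -> 5 -> 6 -> 7 -> 11

The waypoints must appear in the order 3, 2, 7, with no cell reused.
Route from 4: 3× left (reaching 1), down to 5, 2× right (reaching 7), down to 11 — 7 moves in all.
Check: order respected (3 at step 1, 2 at step 2, 7 at step 6); 7 moves as required.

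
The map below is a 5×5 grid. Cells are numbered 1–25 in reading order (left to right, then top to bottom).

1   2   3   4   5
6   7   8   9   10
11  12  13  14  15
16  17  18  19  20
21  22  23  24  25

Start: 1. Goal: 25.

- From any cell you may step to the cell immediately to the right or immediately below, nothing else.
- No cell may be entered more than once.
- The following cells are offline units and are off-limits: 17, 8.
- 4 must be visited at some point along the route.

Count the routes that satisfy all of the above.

A right/down-only route from 1 to 25 makes exactly 4 down-moves and 4 right-moves in some order.
With no other constraints that would be C(8,4) = 70 routes.
Split at 4 and multiply the segment counts (each segment already excludes blocked cells): 1→4: 1; 4→25: 5; product = 5.
That gives 5 routes.

5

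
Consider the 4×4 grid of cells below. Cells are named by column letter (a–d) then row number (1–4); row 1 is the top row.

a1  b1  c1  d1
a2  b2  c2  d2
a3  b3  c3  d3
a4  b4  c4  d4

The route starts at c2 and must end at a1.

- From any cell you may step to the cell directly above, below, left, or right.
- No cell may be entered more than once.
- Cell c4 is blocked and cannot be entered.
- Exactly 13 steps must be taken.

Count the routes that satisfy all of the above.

4

Need simple routes of exactly 13 moves from c2 to a1 (Manhattan distance 3, so 5 moves are spent on a detour and 5 undoing it).
Enumerating: c2 c1 d1 d2 d3 c3 b3 b4 a4 a3 a2 b2 b1 a1 | c2 c3 d3 d2 d1 c1 b1 b2 b3 b4 a4 a3 a2 a1 | c2 b2 b1 c1 d1 d2 d3 c3 b3 b4 a4 a3 a2 a1 | c2 b2 a2 a3 a4 b4 b3 c3 d3 d2 d1 c1 b1 a1.
That gives 4 routes.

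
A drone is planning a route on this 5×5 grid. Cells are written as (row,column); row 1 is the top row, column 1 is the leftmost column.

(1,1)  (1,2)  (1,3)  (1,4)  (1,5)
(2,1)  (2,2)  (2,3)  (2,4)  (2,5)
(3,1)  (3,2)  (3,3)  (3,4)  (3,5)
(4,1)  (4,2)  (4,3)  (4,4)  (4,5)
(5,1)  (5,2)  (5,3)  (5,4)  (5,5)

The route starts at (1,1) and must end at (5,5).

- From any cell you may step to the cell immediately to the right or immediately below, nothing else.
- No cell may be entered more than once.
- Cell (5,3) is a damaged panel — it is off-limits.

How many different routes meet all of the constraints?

A right/down-only route from (1,1) to (5,5) makes exactly 4 down-moves and 4 right-moves in some order.
With no other constraints that would be C(8,4) = 70 routes.
Subtract routes through each blocked cell (inclusion–exclusion for overlaps): − through (5,3): 15 → 55.
That gives 55 routes.

55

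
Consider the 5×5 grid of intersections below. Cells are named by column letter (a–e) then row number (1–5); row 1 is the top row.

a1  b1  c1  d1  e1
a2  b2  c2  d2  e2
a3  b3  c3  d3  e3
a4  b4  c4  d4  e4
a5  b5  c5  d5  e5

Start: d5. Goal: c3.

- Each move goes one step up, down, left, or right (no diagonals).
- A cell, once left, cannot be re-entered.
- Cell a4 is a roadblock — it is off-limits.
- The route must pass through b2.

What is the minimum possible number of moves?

7

Any route passes through b2 somewhere between d5 and c3. Summing Manhattan distances along the two legs (d5 → b2 → c3) gives a lower bound of 5 + 2 = 7 moves.
A route of 7 moves achieves this: d5 → d4 → d3 → d2 → c2 → b2 → b3 → c3.
Since 7 matches the lower bound, it is optimal.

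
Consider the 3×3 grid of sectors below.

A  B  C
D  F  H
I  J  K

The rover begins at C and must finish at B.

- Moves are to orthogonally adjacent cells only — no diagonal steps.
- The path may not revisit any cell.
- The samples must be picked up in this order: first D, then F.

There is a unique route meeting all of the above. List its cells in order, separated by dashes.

The waypoints must appear in the order D, F, with no cell reused.
Route from C: 2× down (reaching K), 2× left (reaching I), up to D, right to F, up to B — 7 moves in all.
Check: order respected (D at step 5, F at step 6).

C - H - K - J - I - D - F - B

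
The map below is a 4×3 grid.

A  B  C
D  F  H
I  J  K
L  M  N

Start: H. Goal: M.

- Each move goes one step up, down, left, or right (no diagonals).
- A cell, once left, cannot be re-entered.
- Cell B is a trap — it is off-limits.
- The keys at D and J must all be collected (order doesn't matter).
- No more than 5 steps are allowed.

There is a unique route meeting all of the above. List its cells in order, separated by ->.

H -> F -> D -> I -> J -> M

The 5-move cap with required stops at D, J leaves no slack for detours.
Route from H: 2× left (reaching D), down to I, right to J, down to M — 5 moves in all.
Check: all required cells visited; 5 ≤ 5 moves.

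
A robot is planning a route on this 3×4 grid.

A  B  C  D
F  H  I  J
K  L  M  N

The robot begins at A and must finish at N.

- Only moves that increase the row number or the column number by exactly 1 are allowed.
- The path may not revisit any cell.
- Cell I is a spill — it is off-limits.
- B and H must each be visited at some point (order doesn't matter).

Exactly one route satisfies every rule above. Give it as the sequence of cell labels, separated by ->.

Moves only go right or down, so the column and row indices never decrease.
Route from A: right 1 to B, down 2 to L, right 2 to N — 5 moves in all.
Check: all required cells visited.

A -> B -> H -> L -> M -> N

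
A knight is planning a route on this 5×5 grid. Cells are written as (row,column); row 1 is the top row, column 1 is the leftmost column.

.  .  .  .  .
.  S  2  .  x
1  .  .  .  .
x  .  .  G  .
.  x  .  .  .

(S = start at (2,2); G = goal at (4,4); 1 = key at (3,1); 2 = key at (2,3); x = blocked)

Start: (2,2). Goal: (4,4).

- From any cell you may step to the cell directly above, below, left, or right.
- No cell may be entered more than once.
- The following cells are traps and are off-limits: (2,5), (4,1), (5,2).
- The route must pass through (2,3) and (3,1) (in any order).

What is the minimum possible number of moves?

8

Any route passes through (2,3) and (3,1) in some order between (2,2) and (4,4). Summing Manhattan distances along each leg and taking the cheapest ordering ((2,2) → (3,1) → (2,3) → (4,4)) gives a lower bound of 2 + 3 + 3 = 8 moves.
A route of 8 moves achieves this: (2,2) → (2,1) → (3,1) → (3,2) → (3,3) → (2,3) → (2,4) → (3,4) → (4,4).
Since 8 matches the lower bound, it is optimal.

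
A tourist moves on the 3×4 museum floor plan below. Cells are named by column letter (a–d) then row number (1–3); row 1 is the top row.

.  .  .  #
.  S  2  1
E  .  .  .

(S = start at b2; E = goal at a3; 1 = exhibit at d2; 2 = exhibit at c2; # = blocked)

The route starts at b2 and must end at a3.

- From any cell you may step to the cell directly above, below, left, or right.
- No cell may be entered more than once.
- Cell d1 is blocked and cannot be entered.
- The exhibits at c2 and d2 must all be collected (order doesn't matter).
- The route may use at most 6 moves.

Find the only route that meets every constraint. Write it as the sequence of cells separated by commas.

b2, c2, d2, d3, c3, b3, a3

The budget equals the shortest possible length, so every move has to be on a shortest route through the required cells.
Route from b2: right 2 to d2, down 1 to d3, left 3 to a3 — 6 moves in all.
Check: all required cells visited; 6 ≤ 6 moves.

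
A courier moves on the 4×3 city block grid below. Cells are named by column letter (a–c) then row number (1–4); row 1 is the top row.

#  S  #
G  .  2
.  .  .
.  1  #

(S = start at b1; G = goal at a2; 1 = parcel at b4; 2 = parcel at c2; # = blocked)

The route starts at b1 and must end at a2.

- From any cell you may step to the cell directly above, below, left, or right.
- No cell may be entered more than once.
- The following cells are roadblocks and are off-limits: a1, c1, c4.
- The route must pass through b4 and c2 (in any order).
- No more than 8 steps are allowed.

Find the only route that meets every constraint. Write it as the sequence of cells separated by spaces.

The 8-move cap with required stops at b4, c2 leaves no slack for detours.
Route from b1: down 1 to b2, right 1 to c2, down 1 to c3, left 1 to b3, down 1 to b4, left 1 to a4, up 2 to a2 — 8 moves in all.
Check: all required cells visited; 8 ≤ 8 moves.

b1 b2 c2 c3 b3 b4 a4 a3 a2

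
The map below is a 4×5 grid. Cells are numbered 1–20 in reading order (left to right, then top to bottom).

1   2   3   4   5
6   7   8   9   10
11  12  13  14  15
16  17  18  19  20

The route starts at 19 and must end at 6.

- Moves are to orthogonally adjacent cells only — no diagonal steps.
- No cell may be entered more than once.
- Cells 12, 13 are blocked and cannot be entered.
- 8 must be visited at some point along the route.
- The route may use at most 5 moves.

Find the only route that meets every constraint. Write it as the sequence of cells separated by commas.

The budget equals the shortest possible length, so every move has to be on a shortest route through the required cells.
Route from 19: 2× up (reaching 9), 3× left (reaching 6) — 5 moves in all.
Check: all required cells visited; 5 ≤ 5 moves.

19, 14, 9, 8, 7, 6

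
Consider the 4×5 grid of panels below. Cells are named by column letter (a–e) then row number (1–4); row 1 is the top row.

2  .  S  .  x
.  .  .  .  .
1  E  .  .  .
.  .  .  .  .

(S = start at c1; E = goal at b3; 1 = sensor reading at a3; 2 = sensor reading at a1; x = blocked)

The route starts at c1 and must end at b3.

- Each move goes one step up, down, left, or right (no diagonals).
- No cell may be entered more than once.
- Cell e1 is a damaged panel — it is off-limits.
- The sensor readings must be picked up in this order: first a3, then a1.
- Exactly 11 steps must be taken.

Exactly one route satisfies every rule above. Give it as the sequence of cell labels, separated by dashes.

c1 - c2 - c3 - c4 - b4 - a4 - a3 - a2 - a1 - b1 - b2 - b3

The waypoints must appear in the order a3, a1, with no cell reused.
Route from c1: 3× down (reaching c4), 2× left (reaching a4), 3× up (reaching a1), right to b1, 2× down (reaching b3) — 11 moves in all.
Check: order respected (1 at step 6, 2 at step 8); 11 moves as required.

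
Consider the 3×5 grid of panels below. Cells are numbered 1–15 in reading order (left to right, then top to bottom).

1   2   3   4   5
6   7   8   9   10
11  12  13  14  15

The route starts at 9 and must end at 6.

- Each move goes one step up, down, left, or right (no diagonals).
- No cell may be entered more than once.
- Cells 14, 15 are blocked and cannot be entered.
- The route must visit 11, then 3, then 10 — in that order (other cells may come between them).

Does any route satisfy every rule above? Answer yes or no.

no

Ignoring the required order, 4 revisit-free routes from 9 to 6 pass through all of 11, 3, and 10; the waypoint orders that occur are 10 → 3 → 11 (4) — never 11 → 3 → 10.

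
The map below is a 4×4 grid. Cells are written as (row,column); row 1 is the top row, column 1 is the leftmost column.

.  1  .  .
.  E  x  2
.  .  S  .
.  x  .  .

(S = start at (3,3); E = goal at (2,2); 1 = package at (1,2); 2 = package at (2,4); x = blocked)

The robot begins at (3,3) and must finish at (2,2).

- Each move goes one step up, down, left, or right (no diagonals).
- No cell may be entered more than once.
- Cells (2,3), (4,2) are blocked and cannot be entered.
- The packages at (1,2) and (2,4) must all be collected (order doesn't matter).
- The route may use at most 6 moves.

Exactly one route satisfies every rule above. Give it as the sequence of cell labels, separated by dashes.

(3,3) - (3,4) - (2,4) - (1,4) - (1,3) - (1,2) - (2,2)

The 6-move cap with required stops at (1,2), (2,4) leaves no slack for detours.
Route from (3,3): right 1 to (3,4), up 2 to (1,4), left 2 to (1,2), down 1 to (2,2) — 6 moves in all.
Check: all required cells visited; 6 ≤ 6 moves.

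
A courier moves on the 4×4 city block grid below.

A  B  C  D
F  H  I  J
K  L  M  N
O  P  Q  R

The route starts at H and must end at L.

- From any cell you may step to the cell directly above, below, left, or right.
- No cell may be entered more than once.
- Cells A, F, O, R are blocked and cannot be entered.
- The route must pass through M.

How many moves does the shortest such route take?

3

Any route passes through M somewhere between H and L. Summing Manhattan distances along the two legs (H → M → L) gives a lower bound of 2 + 1 = 3 moves.
A route of 3 moves achieves this: H → I → M → L.
Since 3 matches the lower bound, it is optimal.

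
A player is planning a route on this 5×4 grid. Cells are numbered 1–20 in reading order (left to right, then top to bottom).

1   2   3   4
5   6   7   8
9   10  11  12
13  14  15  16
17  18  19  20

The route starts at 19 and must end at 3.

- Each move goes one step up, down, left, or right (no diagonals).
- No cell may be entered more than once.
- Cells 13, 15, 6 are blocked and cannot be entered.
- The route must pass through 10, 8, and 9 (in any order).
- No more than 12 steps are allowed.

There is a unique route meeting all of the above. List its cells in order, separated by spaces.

The 12-move cap with required stops at 10, 8, 9 leaves no slack for detours.
Route from 19: right to 20, 3× up (reaching 8), left to 7, down to 11, 2× left (reaching 9), 2× up (reaching 1), 2× right (reaching 3) — 12 moves in all.
Check: all required cells visited; 12 ≤ 12 moves.

19 20 16 12 8 7 11 10 9 5 1 2 3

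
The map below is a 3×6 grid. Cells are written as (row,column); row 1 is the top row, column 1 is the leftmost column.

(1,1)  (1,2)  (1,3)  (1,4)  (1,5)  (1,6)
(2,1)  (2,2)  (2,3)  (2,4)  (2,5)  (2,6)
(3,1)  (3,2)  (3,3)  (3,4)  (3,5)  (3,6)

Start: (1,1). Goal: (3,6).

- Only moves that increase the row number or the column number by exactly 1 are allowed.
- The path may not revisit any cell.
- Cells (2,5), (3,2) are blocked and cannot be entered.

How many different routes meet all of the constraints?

8

A right/down-only route from (1,1) to (3,6) makes exactly 2 down-moves and 5 right-moves in some order.
With no other constraints that would be C(7,2) = 21 routes.
Subtract routes through each blocked cell (inclusion–exclusion for overlaps): − through (2,5): 10 − through (3,2): 3 → 8.
That gives 8 routes.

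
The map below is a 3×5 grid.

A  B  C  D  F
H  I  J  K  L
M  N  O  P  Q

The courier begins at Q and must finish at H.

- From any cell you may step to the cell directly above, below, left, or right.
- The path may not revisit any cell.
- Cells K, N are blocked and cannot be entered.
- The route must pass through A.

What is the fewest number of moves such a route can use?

Any route passes through A somewhere between Q and H. Summing Manhattan distances along the two legs (Q → A → H) gives a lower bound of 6 + 1 = 7 moves.
A route of 7 moves achieves this: Q → L → F → D → C → B → A → H.
Since 7 matches the lower bound, it is optimal.

7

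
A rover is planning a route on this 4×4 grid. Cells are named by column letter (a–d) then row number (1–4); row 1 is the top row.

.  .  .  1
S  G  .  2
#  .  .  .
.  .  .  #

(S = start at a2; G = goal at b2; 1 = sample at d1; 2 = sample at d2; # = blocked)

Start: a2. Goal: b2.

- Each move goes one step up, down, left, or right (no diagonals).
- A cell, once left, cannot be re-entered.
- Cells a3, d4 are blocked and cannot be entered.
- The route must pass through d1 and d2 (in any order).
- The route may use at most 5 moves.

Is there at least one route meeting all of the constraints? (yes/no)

Even ignoring the no-revisit rule, getting from a2 to b2, taking the cheapest ordering a2 → d1 → d2 → b2 needs at least 4 + 1 + 2 = 7 moves (Manhattan distance per leg), which exceeds the 5-move limit.

no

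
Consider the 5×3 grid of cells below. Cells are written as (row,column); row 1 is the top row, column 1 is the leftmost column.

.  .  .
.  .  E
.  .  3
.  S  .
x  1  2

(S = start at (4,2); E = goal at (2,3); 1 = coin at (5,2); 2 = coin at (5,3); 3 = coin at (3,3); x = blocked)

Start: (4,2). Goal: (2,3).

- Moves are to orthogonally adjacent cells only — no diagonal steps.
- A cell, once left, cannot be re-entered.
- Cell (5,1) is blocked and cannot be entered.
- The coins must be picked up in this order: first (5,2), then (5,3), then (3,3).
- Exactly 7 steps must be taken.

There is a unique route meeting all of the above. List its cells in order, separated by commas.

(4,2), (5,2), (5,3), (4,3), (3,3), (3,2), (2,2), (2,3)

The waypoints must appear in the order (5,2), (5,3), (3,3), with no cell reused.
Route from (4,2): down 1 to (5,2), right 1 to (5,3), up 2 to (3,3), left 1 to (3,2), up 1 to (2,2), right 1 to (2,3) — 7 moves in all.
Check: order respected (1 at step 1, 2 at step 2, 3 at step 4); 7 moves as required.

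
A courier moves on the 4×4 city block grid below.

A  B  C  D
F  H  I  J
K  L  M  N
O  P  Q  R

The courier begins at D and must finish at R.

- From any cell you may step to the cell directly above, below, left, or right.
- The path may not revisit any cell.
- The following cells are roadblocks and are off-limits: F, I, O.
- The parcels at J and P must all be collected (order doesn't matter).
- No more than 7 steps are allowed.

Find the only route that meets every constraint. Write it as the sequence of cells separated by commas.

Any route must reach J and P and still end at R within 7 moves, so the order of the required stops is forced.
Route from D: 2× down (reaching N), 2× left (reaching L), down to P, 2× right (reaching R) — 7 moves in all.
Check: all required cells visited; 7 ≤ 7 moves.

D, J, N, M, L, P, Q, R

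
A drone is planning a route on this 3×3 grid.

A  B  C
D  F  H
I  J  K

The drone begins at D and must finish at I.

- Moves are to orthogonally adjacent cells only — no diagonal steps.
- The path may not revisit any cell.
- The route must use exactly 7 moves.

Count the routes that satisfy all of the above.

4

Need simple routes of exactly 7 moves from D to I (Manhattan distance 1, so 3 moves are spent on a detour and 3 undoing it).
Enumerating: D A B F H K J I | D A B C H K J I | D A B C H F J I | D F B C H K J I.
That gives 4 routes.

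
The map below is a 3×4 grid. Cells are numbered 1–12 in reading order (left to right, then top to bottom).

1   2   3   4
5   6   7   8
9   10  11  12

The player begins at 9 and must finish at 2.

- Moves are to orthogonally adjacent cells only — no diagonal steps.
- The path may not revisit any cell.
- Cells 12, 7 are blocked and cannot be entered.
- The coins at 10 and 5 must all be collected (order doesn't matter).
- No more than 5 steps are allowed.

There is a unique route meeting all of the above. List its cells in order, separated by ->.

The 5-move cap with required stops at 10, 5 leaves no slack for detours.
Route from 9: right to 10, up to 6, left to 5, up to 1, right to 2 — 5 moves in all.
Check: all required cells visited; 5 ≤ 5 moves.

9 -> 10 -> 6 -> 5 -> 1 -> 2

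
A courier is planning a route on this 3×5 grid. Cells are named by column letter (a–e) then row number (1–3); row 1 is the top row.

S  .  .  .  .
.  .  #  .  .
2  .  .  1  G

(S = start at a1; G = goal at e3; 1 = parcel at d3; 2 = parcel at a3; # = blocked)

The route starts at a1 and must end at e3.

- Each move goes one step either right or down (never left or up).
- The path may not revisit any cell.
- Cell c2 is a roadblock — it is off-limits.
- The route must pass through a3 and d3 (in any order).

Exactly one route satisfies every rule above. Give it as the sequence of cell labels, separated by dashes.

Moves only go right or down, so the column and row indices never decrease.
Route from a1: 2× down (reaching a3), 4× right (reaching e3) — 6 moves in all.
Check: all required cells visited.

a1 - a2 - a3 - b3 - c3 - d3 - e3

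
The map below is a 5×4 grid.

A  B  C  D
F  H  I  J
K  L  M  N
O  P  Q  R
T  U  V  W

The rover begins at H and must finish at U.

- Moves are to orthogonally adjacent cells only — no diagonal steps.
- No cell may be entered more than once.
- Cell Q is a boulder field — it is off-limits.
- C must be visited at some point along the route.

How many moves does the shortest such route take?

Any route passes through C somewhere between H and U. Summing Manhattan distances along the two legs (H → C → U) gives a lower bound of 2 + 5 = 7 moves.
A route of 7 moves achieves this: H → B → C → I → M → L → P → U.
Since 7 matches the lower bound, it is optimal.

7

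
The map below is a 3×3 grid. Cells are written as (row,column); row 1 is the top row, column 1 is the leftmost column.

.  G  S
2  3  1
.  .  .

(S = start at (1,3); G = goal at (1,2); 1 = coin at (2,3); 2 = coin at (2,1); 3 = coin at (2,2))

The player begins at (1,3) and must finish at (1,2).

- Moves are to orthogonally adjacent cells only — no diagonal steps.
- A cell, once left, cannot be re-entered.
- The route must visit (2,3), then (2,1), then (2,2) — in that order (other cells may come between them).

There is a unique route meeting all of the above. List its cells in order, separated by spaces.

The waypoints must appear in the order (2,3), (2,1), (2,2), with no cell reused.
Route from (1,3): down 2 to (3,3), left 2 to (3,1), up 1 to (2,1), right 1 to (2,2), up 1 to (1,2) — 7 moves in all.
Check: order respected (1 at step 1, 2 at step 5, 3 at step 6).

(1,3) (2,3) (3,3) (3,2) (3,1) (2,1) (2,2) (1,2)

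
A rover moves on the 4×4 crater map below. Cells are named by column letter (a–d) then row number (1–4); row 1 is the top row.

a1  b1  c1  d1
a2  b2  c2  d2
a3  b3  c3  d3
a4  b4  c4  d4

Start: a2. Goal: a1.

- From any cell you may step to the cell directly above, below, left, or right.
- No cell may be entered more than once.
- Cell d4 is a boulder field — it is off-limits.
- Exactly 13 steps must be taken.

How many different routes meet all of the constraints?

8

Need simple routes of exactly 13 moves from a2 to a1 (Manhattan distance 1, so 6 moves are spent on a detour and 6 undoing it).
Enumerating: a2 a3 a4 b4 b3 b2 c2 c3 d3 d2 d1 c1 b1 a1 | a2 a3 a4 b4 b3 c3 d3 d2 d1 c1 c2 b2 b1 a1 | a2 a3 a4 b4 c4 c3 b3 b2 c2 d2 d1 c1 b1 a1 | a2 a3 a4 b4 c4 c3 d3 d2 d1 c1 c2 b2 b1 a1 | a2 a3 b3 b4 c4 c3 d3 d2 d1 c1 c2 b2 b1 a1 | a2 b2 b3 a3 a4 b4 c4 c3 c2 d2 d1 c1 b1 a1 | a2 b2 b3 a3 a4 b4 c4 c3 d3 d2 d1 c1 b1 a1 | a2 b2 b3 a3 a4 b4 c4 c3 d3 d2 c2 c1 b1 a1.
That gives 8 routes.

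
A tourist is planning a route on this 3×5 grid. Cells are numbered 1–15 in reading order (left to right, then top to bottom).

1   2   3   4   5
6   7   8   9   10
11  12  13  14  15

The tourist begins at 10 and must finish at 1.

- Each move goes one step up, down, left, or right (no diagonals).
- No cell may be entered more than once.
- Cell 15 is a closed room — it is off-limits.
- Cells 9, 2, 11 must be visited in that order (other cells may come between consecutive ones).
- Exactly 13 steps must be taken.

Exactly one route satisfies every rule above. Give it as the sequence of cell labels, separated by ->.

The waypoints must appear in the order 9, 2, 11, with no cell reused.
Route from 10: up 1 to 5, left 1 to 4, down 2 to 14, left 1 to 13, up 2 to 3, left 1 to 2, down 2 to 12, left 1 to 11, up 2 to 1 — 13 moves in all.
Check: order respected (9 at step 3, 2 at step 8, 11 at step 11); 13 moves as required.

10 -> 5 -> 4 -> 9 -> 14 -> 13 -> 8 -> 3 -> 2 -> 7 -> 12 -> 11 -> 6 -> 1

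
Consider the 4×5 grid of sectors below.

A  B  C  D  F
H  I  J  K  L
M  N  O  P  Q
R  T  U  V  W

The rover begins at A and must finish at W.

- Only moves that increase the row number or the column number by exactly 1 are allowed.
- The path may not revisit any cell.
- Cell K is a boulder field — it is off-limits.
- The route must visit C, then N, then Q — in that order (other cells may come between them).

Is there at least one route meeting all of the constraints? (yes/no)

N lies to the left of C, so going from C to N would need a leftward move — but moves only go right/down, so C cannot be visited before N.

no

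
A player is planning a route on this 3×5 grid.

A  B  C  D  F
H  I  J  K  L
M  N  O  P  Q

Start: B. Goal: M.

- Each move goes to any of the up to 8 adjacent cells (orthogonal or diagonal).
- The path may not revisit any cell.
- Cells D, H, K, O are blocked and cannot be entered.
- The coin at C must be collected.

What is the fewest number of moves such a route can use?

3

Any route passes through C somewhere between B and M. Summing Chebyshev distances along the two legs (B → C → M) gives a lower bound of 1 + 2 = 3 moves.
A route of 3 moves achieves this: B → C → I → M.
Since 3 matches the lower bound, it is optimal.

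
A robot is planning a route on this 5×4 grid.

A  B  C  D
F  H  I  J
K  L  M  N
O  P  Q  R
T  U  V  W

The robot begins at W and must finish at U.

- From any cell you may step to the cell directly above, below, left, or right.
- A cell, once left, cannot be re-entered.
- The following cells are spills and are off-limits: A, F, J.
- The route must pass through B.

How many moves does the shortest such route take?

Any route passes through B somewhere between W and U. Summing Manhattan distances along the two legs (W → B → U) gives a lower bound of 6 + 4 = 10 moves.
A route of 10 moves achieves this: W → R → N → M → I → C → B → H → L → P → U.
Since 10 matches the lower bound, it is optimal.

10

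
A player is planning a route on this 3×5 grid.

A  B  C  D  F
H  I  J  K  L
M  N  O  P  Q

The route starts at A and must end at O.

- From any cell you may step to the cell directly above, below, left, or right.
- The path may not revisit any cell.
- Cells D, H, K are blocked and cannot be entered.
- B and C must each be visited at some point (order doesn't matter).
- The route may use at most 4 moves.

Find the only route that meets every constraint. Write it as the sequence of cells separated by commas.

Any route must reach B and C and still end at O within 4 moves, so the order of the required stops is forced.
Route from A: right 2 to C, down 2 to O — 4 moves in all.
Check: all required cells visited; 4 ≤ 4 moves.

A, B, C, J, O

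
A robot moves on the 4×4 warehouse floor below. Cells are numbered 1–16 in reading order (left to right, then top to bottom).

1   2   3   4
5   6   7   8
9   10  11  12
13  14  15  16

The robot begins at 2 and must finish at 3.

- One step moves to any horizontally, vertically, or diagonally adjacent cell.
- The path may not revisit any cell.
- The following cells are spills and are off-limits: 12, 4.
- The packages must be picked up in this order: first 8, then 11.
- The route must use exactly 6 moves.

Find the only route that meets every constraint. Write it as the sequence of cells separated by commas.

2, 7, 8, 11, 10, 6, 3

The waypoints must appear in the order 8, 11, with no cell reused.
Route from 2: down-right 1 to 7, right 1 to 8, down-left 1 to 11, left 1 to 10, up 1 to 6, up-right 1 to 3 — 6 moves in all.
Check: order respected (8 at step 2, 11 at step 3); 6 moves as required.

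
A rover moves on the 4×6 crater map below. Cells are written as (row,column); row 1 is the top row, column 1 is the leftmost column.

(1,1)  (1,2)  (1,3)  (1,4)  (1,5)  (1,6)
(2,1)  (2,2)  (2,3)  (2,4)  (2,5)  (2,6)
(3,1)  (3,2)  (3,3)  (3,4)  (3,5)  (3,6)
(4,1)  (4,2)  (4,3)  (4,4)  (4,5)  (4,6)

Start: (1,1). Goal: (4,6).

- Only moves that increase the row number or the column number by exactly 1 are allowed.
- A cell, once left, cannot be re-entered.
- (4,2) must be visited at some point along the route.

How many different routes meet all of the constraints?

A right/down-only route from (1,1) to (4,6) makes exactly 3 down-moves and 5 right-moves in some order.
With no other constraints that would be C(8,3) = 56 routes.
Split at (4,2) and multiply the segment counts: (1,1)→(4,2): 4; (4,2)→(4,6): 1; product = 4.
That gives 4 routes.

4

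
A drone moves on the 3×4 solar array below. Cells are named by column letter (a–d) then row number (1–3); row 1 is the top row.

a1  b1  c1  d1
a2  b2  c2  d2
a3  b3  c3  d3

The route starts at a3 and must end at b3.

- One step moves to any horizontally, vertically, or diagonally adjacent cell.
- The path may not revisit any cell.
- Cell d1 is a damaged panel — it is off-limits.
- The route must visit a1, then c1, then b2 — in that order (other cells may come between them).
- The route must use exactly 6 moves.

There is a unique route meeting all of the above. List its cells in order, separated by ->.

a3 -> a2 -> a1 -> b1 -> c1 -> b2 -> b3

The waypoints must appear in the order a1, c1, b2, with no cell reused.
Route from a3: up 2 to a1, right 2 to c1, down-left 1 to b2, down 1 to b3 — 6 moves in all.
Check: order respected (a1 at step 2, c1 at step 4, b2 at step 5); 6 moves as required.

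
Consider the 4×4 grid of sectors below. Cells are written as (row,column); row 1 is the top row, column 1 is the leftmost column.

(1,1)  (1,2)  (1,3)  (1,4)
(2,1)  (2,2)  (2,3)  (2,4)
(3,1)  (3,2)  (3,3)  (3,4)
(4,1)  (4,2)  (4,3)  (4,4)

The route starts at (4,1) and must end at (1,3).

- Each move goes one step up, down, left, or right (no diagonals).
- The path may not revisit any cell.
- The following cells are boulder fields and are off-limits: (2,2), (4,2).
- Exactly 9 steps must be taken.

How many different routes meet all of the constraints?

2

Need simple routes of exactly 9 moves from (4,1) to (1,3) (Manhattan distance 5, so 2 moves are spent on a detour and 2 undoing it).
Enumerating: (4,1) (3,1) (3,2) (3,3) (4,3) (4,4) (3,4) (2,4) (1,4) (1,3) | (4,1) (3,1) (3,2) (3,3) (4,3) (4,4) (3,4) (2,4) (2,3) (1,3).
That gives 2 routes.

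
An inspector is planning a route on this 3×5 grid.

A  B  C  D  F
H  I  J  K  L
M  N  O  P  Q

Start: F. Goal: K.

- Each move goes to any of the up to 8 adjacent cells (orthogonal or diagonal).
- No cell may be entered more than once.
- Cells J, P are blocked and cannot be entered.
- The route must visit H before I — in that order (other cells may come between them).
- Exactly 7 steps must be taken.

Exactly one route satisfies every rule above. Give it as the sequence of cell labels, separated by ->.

F -> D -> C -> B -> H -> I -> O -> K

The waypoints must appear in the order H, I, with no cell reused.
Route from F: 3× left (reaching B), down-left to H, right to I, down-right to O, up-right to K — 7 moves in all.
Check: order respected (H at step 4, I at step 5); 7 moves as required.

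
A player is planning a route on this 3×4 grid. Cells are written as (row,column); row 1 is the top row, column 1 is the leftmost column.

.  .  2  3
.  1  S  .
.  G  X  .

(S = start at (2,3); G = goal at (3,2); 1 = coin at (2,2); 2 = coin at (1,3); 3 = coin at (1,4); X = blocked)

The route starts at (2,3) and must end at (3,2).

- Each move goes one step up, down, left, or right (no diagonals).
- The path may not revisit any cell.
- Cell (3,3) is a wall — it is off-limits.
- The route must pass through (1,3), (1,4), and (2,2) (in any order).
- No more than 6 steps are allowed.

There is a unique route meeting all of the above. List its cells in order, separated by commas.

(2,3), (2,4), (1,4), (1,3), (1,2), (2,2), (3,2)

The 6-move cap with required stops at (1,3), (1,4), (2,2) leaves no slack for detours.
Route from (2,3): right 1 to (2,4), up 1 to (1,4), left 2 to (1,2), down 2 to (3,2) — 6 moves in all.
Check: all required cells visited; 6 ≤ 6 moves.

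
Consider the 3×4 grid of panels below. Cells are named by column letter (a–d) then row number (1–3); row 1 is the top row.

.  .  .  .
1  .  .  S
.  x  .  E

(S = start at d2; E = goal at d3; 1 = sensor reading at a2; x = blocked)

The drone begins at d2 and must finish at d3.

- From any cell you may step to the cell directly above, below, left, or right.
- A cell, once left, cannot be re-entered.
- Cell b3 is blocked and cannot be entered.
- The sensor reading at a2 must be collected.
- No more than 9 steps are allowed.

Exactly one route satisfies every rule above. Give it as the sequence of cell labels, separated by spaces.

The budget equals the shortest possible length, so every move has to be on a shortest route through the required cells.
Route from d2: up 1 to d1, left 3 to a1, down 1 to a2, right 2 to c2, down 1 to c3, right 1 to d3 — 9 moves in all.
Check: all required cells visited; 9 ≤ 9 moves.

d2 d1 c1 b1 a1 a2 b2 c2 c3 d3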